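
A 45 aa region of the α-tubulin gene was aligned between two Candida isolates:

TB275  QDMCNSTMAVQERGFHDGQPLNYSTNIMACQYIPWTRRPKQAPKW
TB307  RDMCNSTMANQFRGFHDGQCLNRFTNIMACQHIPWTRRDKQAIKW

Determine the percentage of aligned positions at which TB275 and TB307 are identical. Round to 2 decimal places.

80.00%

Mismatches occur at site 1 (Q↔R), site 10 (V↔N), site 12 (E↔F), site 20 (P↔C), site 23 (Y↔R), site 24 (S↔F), site 32 (Y↔H), site 39 (P↔D), site 43 (P↔I).
36 of the 45 sites match, so the percent identity is 36/45 × 100 = 80.00%.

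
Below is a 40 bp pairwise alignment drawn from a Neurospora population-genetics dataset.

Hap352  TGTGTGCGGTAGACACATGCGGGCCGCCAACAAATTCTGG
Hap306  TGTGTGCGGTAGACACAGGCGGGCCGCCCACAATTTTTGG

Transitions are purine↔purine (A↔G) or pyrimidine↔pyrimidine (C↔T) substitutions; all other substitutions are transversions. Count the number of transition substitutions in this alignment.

The sequences differ at positions 18 (T/G, transversion), 29 (A/C, transversion), 34 (A/T, transversion), 37 (C/T, transition).
Of the 4 differences, 1 transition and 3 transversions, so the answer is 1.

1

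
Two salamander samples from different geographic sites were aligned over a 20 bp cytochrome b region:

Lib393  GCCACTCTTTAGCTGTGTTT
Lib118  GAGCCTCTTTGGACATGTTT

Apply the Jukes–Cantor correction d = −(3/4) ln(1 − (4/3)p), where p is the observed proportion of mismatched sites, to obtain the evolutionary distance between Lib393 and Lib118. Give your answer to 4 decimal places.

Differing sites — 2:C/A; 3:C/G; 4:A/C; 11:A/G; 13:C/A; 14:T/C; 15:G/A.
p = 7/20 = 0.350000.
d = −0.75 · ln(1 − (4/3)·0.350000) = −0.75 · ln(0.533333) = −0.75 · (-0.628609) = 0.4715.

0.4715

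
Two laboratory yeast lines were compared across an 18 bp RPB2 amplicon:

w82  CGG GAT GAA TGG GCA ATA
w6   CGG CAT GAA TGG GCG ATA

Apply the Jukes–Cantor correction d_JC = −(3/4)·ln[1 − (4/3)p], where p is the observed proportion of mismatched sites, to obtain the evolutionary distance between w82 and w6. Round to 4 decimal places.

0.1203

The sequences differ at positions 4 (G/C), 15 (A/G).
p = 2/18 = 0.111111.
d = −0.75 · ln(1 − (4/3)·0.111111) = −0.75 · ln(0.851852) = −0.75 · (-0.160342) = 0.1203.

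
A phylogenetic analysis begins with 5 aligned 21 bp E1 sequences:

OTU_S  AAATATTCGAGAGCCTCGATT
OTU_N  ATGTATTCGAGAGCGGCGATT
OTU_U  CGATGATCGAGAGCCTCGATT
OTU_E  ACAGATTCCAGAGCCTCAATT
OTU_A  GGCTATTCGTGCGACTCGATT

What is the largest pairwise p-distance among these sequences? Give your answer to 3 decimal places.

Pairwise Hamming distances:
  OTU_S vs OTU_N: 4
  OTU_S vs OTU_U: 4
  OTU_S vs OTU_E: 4
  OTU_S vs OTU_A: 6
  OTU_N vs OTU_U: 7
  OTU_N vs OTU_E: 7
  OTU_N vs OTU_A: 8
  OTU_U vs OTU_E: 7
  OTU_U vs OTU_A: 7
  OTU_E vs OTU_A: 9
The largest is 9 mismatches, between OTU_E and OTU_A; p = 9/21 = 0.429.

0.429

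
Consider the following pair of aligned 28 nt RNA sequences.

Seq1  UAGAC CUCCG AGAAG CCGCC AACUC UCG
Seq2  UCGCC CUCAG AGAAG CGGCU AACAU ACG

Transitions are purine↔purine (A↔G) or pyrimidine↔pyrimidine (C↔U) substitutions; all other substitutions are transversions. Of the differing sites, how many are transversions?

Differing sites — 2:A/C (Tv); 4:A/C (Tv); 9:C/A (Tv); 17:C/G (Tv); 20:C/U (Ti); 24:U/A (Tv); 25:C/U (Ti); 26:U/A (Tv).
Of the 8 differences, 2 transitions and 6 transversions, so the answer is 6.

6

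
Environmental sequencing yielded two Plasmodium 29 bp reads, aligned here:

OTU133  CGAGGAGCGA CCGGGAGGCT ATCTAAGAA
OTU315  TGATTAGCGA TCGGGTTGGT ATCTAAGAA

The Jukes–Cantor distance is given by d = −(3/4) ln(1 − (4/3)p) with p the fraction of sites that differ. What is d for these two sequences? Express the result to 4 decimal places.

0.2913

Differing sites — 1:C/T; 4:G/T; 5:G/T; 11:C/T; 16:A/T; 17:G/T; 19:C/G.
p = 7/29 = 0.241379.
d = −0.75 · ln(1 − (4/3)·0.241379) = −0.75 · ln(0.678161) = −0.75 · (-0.388371) = 0.2913.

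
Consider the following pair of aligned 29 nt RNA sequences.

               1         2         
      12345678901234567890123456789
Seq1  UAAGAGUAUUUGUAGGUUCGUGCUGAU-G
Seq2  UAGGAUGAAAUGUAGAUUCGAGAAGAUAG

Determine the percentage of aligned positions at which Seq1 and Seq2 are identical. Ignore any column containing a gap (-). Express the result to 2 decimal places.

Excluding the 1 gap column leaves 28 comparable sites.
Mismatches occur at site 3 (A/G), site 6 (G/U), site 7 (U/G), site 9 (U/A), site 10 (U/A), site 16 (G/A), site 21 (U/A), site 23 (C/A), site 24 (U/A).
19 of the 28 comparable sites match, so the percent identity is 19/28 × 100 = 67.86%.

67.86%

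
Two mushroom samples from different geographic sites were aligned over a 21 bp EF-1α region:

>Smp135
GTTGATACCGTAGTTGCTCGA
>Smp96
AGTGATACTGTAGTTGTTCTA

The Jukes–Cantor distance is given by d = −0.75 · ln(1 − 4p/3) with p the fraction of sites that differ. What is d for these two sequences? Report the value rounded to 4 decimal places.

0.2865

Differing sites — 1:G/A; 2:T/G; 9:C/T; 17:C/T; 20:G/T.
p = 5/21 = 0.238095.
d = −0.75 · ln(1 − (4/3)·0.238095) = −0.75 · ln(0.682540) = −0.75 · (-0.381934) = 0.2865.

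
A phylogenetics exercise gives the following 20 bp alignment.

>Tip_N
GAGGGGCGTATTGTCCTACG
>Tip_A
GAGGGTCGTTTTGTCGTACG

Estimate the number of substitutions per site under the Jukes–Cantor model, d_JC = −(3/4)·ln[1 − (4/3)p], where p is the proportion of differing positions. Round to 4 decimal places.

Mismatches occur at site 6 (G↔T), site 10 (A↔T), site 16 (C↔G).
p = 3/20 = 0.150000.
d = −0.75 · ln(1 − (4/3)·0.150000) = −0.75 · ln(0.800000) = −0.75 · (-0.223144) = 0.1674.

0.1674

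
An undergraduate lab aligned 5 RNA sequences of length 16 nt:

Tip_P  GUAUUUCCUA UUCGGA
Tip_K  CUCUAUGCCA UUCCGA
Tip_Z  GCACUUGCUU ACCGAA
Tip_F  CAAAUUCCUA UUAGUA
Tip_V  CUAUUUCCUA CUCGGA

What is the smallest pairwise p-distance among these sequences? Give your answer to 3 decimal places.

Pairwise Hamming distances:
  Tip_P vs Tip_K: 6
  Tip_P vs Tip_Z: 7
  Tip_P vs Tip_F: 5
  Tip_P vs Tip_V: 2
  Tip_K vs Tip_Z: 11
  Tip_K vs Tip_F: 9
  Tip_K vs Tip_V: 6
  Tip_Z vs Tip_F: 9
  Tip_Z vs Tip_V: 8
  Tip_F vs Tip_V: 5
The smallest is 2 mismatches, between Tip_P and Tip_V; p = 2/16 = 0.125.

0.125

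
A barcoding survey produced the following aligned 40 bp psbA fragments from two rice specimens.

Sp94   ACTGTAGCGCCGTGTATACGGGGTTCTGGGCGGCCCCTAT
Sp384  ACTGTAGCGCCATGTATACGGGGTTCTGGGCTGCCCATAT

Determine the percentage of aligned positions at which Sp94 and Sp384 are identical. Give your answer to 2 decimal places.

Differing sites — 12:G/A; 32:G/T; 37:C/A.
37 of the 40 sites match, so the percent identity is 37/40 × 100 = 92.50%.

92.50%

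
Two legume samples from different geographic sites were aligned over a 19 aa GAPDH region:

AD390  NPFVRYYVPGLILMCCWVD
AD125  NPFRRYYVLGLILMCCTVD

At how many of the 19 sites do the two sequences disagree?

Mismatches occur at site 4 (V↔R), site 9 (P↔L), site 17 (W↔T).
That gives 3 mismatches out of 19 aligned sites, so the Hamming distance is 3.

3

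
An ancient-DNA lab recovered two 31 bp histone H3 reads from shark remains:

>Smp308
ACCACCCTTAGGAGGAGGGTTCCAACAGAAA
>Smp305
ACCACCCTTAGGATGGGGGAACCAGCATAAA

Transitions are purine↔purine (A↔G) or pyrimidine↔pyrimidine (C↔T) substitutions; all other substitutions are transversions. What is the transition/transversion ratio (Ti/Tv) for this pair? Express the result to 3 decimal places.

Mismatches occur at site 14 (G↔T, transversion), site 16 (A↔G, transition), site 20 (T↔A, transversion), site 21 (T↔A, transversion), site 25 (A↔G, transition), site 28 (G↔T, transversion).
Of the 6 differences, 2 transitions and 4 transversions, so Ti/Tv = 2/4 = 0.500.

0.500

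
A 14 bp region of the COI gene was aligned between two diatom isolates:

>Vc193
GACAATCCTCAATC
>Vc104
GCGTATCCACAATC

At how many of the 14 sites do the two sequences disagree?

4

Mismatches occur at site 2 (A↔C), site 3 (C↔G), site 4 (A↔T), site 9 (T↔A).
That gives 4 mismatches out of 14 aligned sites, so the Hamming distance is 4.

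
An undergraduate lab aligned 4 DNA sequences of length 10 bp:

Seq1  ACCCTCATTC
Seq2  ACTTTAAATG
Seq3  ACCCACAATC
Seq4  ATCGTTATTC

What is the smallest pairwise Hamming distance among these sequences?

Pairwise Hamming distances:
  Seq1 vs Seq2: 5
  Seq1 vs Seq3: 2
  Seq1 vs Seq4: 3
  Seq2 vs Seq3: 5
  Seq2 vs Seq4: 6
  Seq3 vs Seq4: 5
The smallest is 2, between Seq1 and Seq3.

2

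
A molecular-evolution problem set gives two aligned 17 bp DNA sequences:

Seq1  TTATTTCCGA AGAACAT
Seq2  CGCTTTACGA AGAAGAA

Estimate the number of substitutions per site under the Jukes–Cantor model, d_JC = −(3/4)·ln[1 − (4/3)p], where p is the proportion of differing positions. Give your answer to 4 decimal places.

Differing sites — 1:T/C; 2:T/G; 3:A/C; 7:C/A; 15:C/G; 17:T/A.
p = 6/17 = 0.352941.
d = −0.75 · ln(1 − (4/3)·0.352941) = −0.75 · ln(0.529412) = −0.75 · (-0.635988) = 0.4770.

0.4770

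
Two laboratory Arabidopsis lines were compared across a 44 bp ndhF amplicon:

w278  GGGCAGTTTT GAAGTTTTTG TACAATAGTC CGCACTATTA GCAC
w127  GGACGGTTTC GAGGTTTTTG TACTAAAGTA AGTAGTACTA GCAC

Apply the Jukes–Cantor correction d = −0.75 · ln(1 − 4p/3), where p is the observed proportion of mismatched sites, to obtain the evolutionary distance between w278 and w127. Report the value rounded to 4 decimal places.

The sequences differ at positions 3 (G/A), 5 (A/G), 10 (T/C), 13 (A/G), 24 (A/T), 26 (T/A), 30 (C/A), 31 (C/A), 33 (C/T), 35 (C/G), 38 (T/C).
p = 11/44 = 0.250000.
d = −0.75 · ln(1 − (4/3)·0.250000) = −0.75 · ln(0.666667) = −0.75 · (-0.405465) = 0.3041.

0.3041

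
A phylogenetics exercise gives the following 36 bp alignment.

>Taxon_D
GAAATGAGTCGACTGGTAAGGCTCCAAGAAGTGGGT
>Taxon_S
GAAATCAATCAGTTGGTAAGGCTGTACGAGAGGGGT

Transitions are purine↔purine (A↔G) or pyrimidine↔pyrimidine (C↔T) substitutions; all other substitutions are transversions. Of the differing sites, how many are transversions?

4

The sequences differ at positions 6 (G/C, transversion), 8 (G/A, transition), 11 (G/A, transition), 12 (A/G, transition), 13 (C/T, transition), 24 (C/G, transversion), 25 (C/T, transition), 27 (A/C, transversion), 30 (A/G, transition), 31 (G/A, transition), 32 (T/G, transversion).
Of the 11 differences, 7 transitions and 4 transversions, so the answer is 4.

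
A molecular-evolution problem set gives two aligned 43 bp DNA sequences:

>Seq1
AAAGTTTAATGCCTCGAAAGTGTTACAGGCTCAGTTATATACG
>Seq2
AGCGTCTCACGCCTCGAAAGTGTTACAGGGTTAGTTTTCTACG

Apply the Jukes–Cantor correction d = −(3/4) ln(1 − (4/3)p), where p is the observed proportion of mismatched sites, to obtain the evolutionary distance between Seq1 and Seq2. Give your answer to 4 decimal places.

Mismatches occur at site 2 (A/G), site 3 (A/C), site 6 (T/C), site 8 (A/C), site 10 (T/C), site 30 (C/G), site 32 (C/T), site 37 (A/T), site 39 (A/C).
p = 9/43 = 0.209302.
d = −0.75 · ln(1 − (4/3)·0.209302) = −0.75 · ln(0.720931) = −0.75 · (-0.327212) = 0.2454.

0.2454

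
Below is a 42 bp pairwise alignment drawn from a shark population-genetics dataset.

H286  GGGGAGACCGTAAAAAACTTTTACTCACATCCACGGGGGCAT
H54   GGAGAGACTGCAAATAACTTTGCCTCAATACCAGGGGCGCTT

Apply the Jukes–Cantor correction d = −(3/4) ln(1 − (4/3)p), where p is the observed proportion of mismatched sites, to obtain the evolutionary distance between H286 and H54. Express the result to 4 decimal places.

Mismatches occur at site 3 (G→A), site 9 (C→T), site 11 (T→C), site 15 (A→T), site 22 (T→G), site 23 (A→C), site 28 (C→A), site 29 (A→T), site 30 (T→A), site 34 (C→G), site 38 (G→C), site 41 (A→T).
p = 12/42 = 0.285714.
d = −0.75 · ln(1 − (4/3)·0.285714) = −0.75 · ln(0.619048) = −0.75 · (-0.479572) = 0.3597.

0.3597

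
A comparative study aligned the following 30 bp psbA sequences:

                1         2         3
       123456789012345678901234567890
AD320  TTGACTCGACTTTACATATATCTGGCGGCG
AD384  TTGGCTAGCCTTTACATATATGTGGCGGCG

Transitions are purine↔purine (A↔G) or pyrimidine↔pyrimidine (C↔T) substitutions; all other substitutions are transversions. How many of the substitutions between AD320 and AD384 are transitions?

Differing sites — 4:A/G (Ti); 7:C/A (Tv); 9:A/C (Tv); 22:C/G (Tv).
Of the 4 differences, 1 transition and 3 transversions, so the answer is 1.

1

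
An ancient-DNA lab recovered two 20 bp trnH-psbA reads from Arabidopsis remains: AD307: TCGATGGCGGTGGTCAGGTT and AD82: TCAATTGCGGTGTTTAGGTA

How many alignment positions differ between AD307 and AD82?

5

Differing sites — 3:G/A; 6:G/T; 13:G/T; 15:C/T; 20:T/A.
That gives 5 mismatches out of 20 aligned sites, so the Hamming distance is 5.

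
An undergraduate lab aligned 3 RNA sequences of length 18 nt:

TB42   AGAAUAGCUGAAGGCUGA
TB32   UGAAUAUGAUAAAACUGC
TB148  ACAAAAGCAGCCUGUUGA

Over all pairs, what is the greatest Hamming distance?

12

Pairwise Hamming distances:
  TB42 vs TB32: 8
  TB42 vs TB148: 7
  TB32 vs TB148: 12
The largest is 12, between TB32 and TB148.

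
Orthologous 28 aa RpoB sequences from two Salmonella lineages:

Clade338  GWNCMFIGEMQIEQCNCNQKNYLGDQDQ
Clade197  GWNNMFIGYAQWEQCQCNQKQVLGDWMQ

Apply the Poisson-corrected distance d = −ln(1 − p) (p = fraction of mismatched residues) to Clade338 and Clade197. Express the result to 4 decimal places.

0.3878

Mismatches occur at site 4 (C↔N), site 9 (E↔Y), site 10 (M↔A), site 12 (I↔W), site 16 (N↔Q), site 21 (N↔Q), site 22 (Y↔V), site 26 (Q↔W), site 27 (D↔M).
p = 9/28 = 0.321429.
d = −ln(1 − 0.321429) = −ln(0.678571) = 0.3878.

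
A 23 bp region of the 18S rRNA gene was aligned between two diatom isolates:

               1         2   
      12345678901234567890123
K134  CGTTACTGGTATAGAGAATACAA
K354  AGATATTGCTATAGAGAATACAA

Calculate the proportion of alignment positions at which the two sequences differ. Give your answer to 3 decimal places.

Mismatches occur at site 1 (C→A), site 3 (T→A), site 6 (C→T), site 9 (G→C).
There are 4 differences over 23 sites, so p = 4/23 = 0.174.

0.174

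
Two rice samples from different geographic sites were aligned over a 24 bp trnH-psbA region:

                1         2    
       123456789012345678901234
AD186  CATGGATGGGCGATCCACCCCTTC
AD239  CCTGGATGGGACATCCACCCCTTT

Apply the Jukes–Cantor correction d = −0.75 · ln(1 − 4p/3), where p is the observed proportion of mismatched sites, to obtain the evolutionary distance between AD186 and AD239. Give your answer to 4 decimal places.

Mismatches occur at site 2 (A↔C), site 11 (C↔A), site 12 (G↔C), site 24 (C↔T).
p = 4/24 = 0.166667.
d = −0.75 · ln(1 − (4/3)·0.166667) = −0.75 · ln(0.777777) = −0.75 · (-0.251315) = 0.1885.

0.1885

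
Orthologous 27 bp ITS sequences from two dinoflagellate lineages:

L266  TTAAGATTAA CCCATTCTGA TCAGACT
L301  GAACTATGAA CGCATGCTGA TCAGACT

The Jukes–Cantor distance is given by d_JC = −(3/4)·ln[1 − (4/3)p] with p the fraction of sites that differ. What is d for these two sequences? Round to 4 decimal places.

0.3181

Mismatches occur at site 1 (T↔G), site 2 (T↔A), site 4 (A↔C), site 5 (G↔T), site 8 (T↔G), site 12 (C↔G), site 16 (T↔G).
p = 7/27 = 0.259259.
d = −0.75 · ln(1 − (4/3)·0.259259) = −0.75 · ln(0.654321) = −0.75 · (-0.424157) = 0.3181.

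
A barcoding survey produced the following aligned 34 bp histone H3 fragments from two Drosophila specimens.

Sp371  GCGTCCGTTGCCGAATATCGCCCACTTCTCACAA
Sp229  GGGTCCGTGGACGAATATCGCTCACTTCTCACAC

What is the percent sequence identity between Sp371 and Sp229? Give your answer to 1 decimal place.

The sequences differ at positions 2 (C/G), 9 (T/G), 11 (C/A), 22 (C/T), 34 (A/C).
29 of the 34 sites match, so the percent identity is 29/34 × 100 = 85.3%.

85.3%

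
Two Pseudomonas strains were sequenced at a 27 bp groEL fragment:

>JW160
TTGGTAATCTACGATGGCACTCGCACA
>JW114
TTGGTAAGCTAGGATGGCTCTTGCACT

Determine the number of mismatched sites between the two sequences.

Mismatches occur at site 8 (T↔G), site 12 (C↔G), site 19 (A↔T), site 22 (C↔T), site 27 (A↔T).
That gives 5 mismatches out of 27 aligned sites, so the Hamming distance is 5.

5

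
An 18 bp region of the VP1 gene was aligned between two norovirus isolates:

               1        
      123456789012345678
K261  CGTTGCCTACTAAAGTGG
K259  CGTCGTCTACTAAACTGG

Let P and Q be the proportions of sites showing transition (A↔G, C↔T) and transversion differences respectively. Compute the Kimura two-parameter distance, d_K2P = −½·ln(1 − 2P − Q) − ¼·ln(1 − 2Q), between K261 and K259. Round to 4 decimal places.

Differing sites — 4:T/C (Ti); 6:C/T (Ti); 15:G/C (Tv).
Of the 3 differences, 2 transitions and 1 transversion over 18 sites: P = 2/18 = 0.111111, Q = 1/18 = 0.055556.
d = −0.5·ln(0.722222) − 0.25·ln(0.888888) = −0.5·(-0.325423) − 0.25·(-0.117784) = 0.1922.

0.1922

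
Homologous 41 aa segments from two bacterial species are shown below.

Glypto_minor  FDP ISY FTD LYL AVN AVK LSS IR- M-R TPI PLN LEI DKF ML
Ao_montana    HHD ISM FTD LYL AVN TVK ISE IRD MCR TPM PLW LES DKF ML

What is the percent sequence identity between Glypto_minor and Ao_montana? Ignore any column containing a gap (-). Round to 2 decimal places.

74.36%

Excluding the 2 gap columns leaves 39 comparable sites.
Differing sites — 1:F/H; 2:D/H; 3:P/D; 6:Y/M; 16:A/T; 19:L/I; 21:S/E; 30:I/M; 33:N/W; 36:I/S.
29 of the 39 comparable sites match, so the percent identity is 29/39 × 100 = 74.36%.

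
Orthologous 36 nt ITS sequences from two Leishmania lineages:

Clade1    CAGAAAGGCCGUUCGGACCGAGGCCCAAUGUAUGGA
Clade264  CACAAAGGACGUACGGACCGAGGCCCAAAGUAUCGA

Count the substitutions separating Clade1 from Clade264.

5

Mismatches occur at site 3 (G→C), site 9 (C→A), site 13 (U→A), site 29 (U→A), site 34 (G→C).
That gives 5 mismatches out of 36 aligned sites, so the Hamming distance is 5.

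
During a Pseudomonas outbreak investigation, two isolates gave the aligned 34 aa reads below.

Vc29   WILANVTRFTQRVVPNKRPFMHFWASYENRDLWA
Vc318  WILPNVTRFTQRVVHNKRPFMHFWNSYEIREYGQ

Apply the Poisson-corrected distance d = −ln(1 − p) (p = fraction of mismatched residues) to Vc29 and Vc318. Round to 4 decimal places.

0.2683

Differing sites — 4:A/P; 15:P/H; 25:A/N; 29:N/I; 31:D/E; 32:L/Y; 33:W/G; 34:A/Q.
p = 8/34 = 0.235294.
d = −ln(1 − 0.235294) = −ln(0.764706) = 0.2683.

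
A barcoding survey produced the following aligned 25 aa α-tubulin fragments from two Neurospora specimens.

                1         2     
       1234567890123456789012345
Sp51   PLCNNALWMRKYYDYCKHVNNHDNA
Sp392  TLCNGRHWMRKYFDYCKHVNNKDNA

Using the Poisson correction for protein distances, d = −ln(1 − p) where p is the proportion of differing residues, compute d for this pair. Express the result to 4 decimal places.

0.2744

Mismatches occur at site 1 (P↔T), site 5 (N↔G), site 6 (A↔R), site 7 (L↔H), site 13 (Y↔F), site 22 (H↔K).
p = 6/25 = 0.240000.
d = −ln(1 − 0.240000) = −ln(0.760000) = 0.2744.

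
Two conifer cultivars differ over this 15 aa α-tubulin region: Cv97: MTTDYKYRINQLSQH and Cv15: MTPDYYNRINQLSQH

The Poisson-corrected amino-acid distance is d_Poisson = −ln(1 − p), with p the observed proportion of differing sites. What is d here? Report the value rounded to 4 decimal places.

0.2231

The sequences differ at positions 3 (T/P), 6 (K/Y), 7 (Y/N).
p = 3/15 = 0.200000.
d = −ln(1 − 0.200000) = −ln(0.800000) = 0.2231.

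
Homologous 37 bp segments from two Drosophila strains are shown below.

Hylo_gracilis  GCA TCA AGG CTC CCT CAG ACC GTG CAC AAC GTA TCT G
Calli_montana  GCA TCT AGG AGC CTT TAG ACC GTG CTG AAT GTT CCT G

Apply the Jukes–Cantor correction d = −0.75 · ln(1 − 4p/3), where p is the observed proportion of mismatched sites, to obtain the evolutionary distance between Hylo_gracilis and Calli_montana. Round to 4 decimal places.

Mismatches occur at site 6 (A→T), site 10 (C→A), site 11 (T→G), site 14 (C→T), site 16 (C→T), site 26 (A→T), site 27 (C→G), site 30 (C→T), site 33 (A→T), site 34 (T→C).
p = 10/37 = 0.270270.
d = −0.75 · ln(1 − (4/3)·0.270270) = −0.75 · ln(0.639640) = −0.75 · (-0.446850) = 0.3351.

0.3351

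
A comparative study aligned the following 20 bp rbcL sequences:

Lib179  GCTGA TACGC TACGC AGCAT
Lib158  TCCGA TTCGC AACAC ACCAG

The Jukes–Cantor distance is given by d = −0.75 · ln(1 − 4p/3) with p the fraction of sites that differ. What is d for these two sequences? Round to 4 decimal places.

Differing sites — 1:G/T; 3:T/C; 7:A/T; 11:T/A; 14:G/A; 17:G/C; 20:T/G.
p = 7/20 = 0.350000.
d = −0.75 · ln(1 − (4/3)·0.350000) = −0.75 · ln(0.533333) = −0.75 · (-0.628609) = 0.4715.

0.4715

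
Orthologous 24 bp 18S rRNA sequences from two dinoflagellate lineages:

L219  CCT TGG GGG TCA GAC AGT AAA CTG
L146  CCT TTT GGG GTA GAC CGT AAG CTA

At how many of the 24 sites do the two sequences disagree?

7

The sequences differ at positions 5 (G/T), 6 (G/T), 10 (T/G), 11 (C/T), 16 (A/C), 21 (A/G), 24 (G/A).
That gives 7 mismatches out of 24 aligned sites, so the Hamming distance is 7.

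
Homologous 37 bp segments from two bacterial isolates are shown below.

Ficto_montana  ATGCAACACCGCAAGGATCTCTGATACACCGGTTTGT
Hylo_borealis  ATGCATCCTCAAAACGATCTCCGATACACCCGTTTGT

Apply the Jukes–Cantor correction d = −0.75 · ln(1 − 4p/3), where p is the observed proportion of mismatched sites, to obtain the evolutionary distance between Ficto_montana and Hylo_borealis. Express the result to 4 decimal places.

Mismatches occur at site 6 (A/T), site 8 (A/C), site 9 (C/T), site 11 (G/A), site 12 (C/A), site 15 (G/C), site 22 (T/C), site 31 (G/C).
p = 8/37 = 0.216216.
d = −0.75 · ln(1 − (4/3)·0.216216) = −0.75 · ln(0.711712) = −0.75 · (-0.340082) = 0.2551.

0.2551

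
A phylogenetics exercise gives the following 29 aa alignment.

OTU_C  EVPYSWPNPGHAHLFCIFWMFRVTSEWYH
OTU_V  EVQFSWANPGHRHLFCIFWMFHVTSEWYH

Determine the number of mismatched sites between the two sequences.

5

The sequences differ at positions 3 (P/Q), 4 (Y/F), 7 (P/A), 12 (A/R), 22 (R/H).
That gives 5 mismatches out of 29 aligned sites, so the Hamming distance is 5.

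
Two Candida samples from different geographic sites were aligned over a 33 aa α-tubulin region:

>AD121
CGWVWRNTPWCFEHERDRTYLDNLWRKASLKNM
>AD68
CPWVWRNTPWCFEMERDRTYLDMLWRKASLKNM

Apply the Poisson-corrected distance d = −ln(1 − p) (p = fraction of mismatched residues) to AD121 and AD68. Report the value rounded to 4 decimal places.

0.0953

The sequences differ at positions 2 (G/P), 14 (H/M), 23 (N/M).
p = 3/33 = 0.090909.
d = −ln(1 − 0.090909) = −ln(0.909091) = 0.0953.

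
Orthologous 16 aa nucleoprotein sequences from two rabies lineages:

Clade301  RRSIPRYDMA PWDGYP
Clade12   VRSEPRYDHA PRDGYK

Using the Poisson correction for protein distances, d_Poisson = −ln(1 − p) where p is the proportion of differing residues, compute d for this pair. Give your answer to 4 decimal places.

The sequences differ at positions 1 (R/V), 4 (I/E), 9 (M/H), 12 (W/R), 16 (P/K).
p = 5/16 = 0.312500.
d = −ln(1 − 0.312500) = −ln(0.687500) = 0.3747.

0.3747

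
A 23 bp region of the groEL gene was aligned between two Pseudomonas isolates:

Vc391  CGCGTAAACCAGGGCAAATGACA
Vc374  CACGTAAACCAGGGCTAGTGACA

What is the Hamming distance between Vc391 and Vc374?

3

Mismatches occur at site 2 (G→A), site 16 (A→T), site 18 (A→G).
That gives 3 mismatches out of 23 aligned sites, so the Hamming distance is 3.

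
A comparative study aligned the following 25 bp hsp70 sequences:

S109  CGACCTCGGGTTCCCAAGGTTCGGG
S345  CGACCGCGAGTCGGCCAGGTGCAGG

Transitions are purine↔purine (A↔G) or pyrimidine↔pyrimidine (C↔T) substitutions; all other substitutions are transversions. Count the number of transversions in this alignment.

5

Differing sites — 6:T/G (Tv); 9:G/A (Ti); 12:T/C (Ti); 13:C/G (Tv); 14:C/G (Tv); 16:A/C (Tv); 21:T/G (Tv); 23:G/A (Ti).
Of the 8 differences, 3 transitions and 5 transversions, so the answer is 5.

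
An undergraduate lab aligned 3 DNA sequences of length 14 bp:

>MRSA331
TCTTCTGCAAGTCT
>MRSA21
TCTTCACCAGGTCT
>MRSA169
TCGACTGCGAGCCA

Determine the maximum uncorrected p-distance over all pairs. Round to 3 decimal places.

Pairwise Hamming distances:
  MRSA331 vs MRSA21: 3
  MRSA331 vs MRSA169: 5
  MRSA21 vs MRSA169: 8
The largest is 8 mismatches, between MRSA21 and MRSA169; p = 8/14 = 0.571.

0.571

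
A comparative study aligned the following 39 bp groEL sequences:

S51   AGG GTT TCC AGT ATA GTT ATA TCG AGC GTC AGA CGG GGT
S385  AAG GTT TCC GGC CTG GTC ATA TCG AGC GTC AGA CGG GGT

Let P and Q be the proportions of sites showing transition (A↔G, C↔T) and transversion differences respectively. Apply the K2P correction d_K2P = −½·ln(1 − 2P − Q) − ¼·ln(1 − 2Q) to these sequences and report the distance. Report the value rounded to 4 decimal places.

Differing sites — 2:G/A (Ti); 10:A/G (Ti); 12:T/C (Ti); 13:A/C (Tv); 15:A/G (Ti); 18:T/C (Ti).
Of the 6 differences, 5 transitions and 1 transversion over 39 sites: P = 5/39 = 0.128205, Q = 1/39 = 0.025641.
d = −0.5·ln(0.717949) − 0.25·ln(0.948718) = −0.5·(-0.331357) − 0.25·(-0.052644) = 0.1788.

0.1788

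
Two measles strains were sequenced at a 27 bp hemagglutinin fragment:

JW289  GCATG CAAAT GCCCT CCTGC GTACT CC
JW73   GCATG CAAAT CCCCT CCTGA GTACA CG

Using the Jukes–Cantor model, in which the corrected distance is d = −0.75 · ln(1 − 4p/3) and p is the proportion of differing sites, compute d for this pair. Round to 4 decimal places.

0.1650

Differing sites — 11:G/C; 20:C/A; 25:T/A; 27:C/G.
p = 4/27 = 0.148148.
d = −0.75 · ln(1 − (4/3)·0.148148) = −0.75 · ln(0.802469) = −0.75 · (-0.220062) = 0.1650.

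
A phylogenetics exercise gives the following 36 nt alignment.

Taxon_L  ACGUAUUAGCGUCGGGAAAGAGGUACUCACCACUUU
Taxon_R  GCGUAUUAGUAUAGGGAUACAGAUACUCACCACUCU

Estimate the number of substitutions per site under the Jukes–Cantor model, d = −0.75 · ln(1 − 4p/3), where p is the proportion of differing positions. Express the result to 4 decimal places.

0.2635

Mismatches occur at site 1 (A/G), site 10 (C/U), site 11 (G/A), site 13 (C/A), site 18 (A/U), site 20 (G/C), site 23 (G/A), site 35 (U/C).
p = 8/36 = 0.222222.
d = −0.75 · ln(1 − (4/3)·0.222222) = −0.75 · ln(0.703704) = −0.75 · (-0.351397) = 0.2635.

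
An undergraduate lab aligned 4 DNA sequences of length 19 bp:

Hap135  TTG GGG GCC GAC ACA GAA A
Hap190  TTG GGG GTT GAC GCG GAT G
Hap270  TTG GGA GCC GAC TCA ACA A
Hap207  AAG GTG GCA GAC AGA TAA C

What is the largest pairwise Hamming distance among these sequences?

Pairwise Hamming distances:
  Hap135 vs Hap190: 6
  Hap135 vs Hap270: 4
  Hap135 vs Hap207: 7
  Hap190 vs Hap270: 9
  Hap190 vs Hap207: 11
  Hap270 vs Hap207: 10
The largest is 11, between Hap190 and Hap207.

11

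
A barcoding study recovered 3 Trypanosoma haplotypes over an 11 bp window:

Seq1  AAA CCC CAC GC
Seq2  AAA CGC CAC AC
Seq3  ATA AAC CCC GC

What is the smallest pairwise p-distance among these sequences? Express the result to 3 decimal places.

0.182

Pairwise Hamming distances:
  Seq1 vs Seq2: 2
  Seq1 vs Seq3: 4
  Seq2 vs Seq3: 5
The smallest is 2 mismatches, between Seq1 and Seq2; p = 2/11 = 0.182.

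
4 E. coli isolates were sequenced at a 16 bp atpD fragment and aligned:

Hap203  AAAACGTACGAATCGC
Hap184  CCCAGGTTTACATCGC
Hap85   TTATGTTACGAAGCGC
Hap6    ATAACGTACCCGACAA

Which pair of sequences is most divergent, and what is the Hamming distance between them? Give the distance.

11

Pairwise Hamming distances:
  Hap203 vs Hap184: 8
  Hap203 vs Hap85: 6
  Hap203 vs Hap6: 7
  Hap184 vs Hap85: 10
  Hap184 vs Hap6: 11
  Hap85 vs Hap6: 10
The largest is 11, between Hap184 and Hap6.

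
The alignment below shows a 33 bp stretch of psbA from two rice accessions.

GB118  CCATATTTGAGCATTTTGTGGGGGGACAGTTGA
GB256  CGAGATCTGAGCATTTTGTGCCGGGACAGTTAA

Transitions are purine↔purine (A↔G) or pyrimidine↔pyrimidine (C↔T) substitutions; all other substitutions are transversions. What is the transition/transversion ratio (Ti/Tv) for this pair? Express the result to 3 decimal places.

Mismatches occur at site 2 (C↔G, transversion), site 4 (T↔G, transversion), site 7 (T↔C, transition), site 21 (G↔C, transversion), site 22 (G↔C, transversion), site 32 (G↔A, transition).
Of the 6 differences, 2 transitions and 4 transversions, so Ti/Tv = 2/4 = 0.500.

0.500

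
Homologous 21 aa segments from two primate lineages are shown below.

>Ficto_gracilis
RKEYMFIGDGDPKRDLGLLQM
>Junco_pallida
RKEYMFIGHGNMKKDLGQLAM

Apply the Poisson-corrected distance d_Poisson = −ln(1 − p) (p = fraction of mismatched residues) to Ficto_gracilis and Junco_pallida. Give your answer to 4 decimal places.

Mismatches occur at site 9 (D↔H), site 11 (D↔N), site 12 (P↔M), site 14 (R↔K), site 18 (L↔Q), site 20 (Q↔A).
p = 6/21 = 0.285714.
d = −ln(1 − 0.285714) = −ln(0.714286) = 0.3365.

0.3365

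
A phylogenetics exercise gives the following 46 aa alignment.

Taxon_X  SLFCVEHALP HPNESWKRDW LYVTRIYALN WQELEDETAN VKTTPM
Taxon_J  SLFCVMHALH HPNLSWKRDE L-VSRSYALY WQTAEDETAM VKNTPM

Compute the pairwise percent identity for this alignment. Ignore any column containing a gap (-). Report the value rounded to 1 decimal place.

75.6%

Excluding the 1 gap column leaves 45 comparable sites.
Differing sites — 6:E/M; 10:P/H; 14:E/L; 20:W/E; 24:T/S; 26:I/S; 30:N/Y; 33:E/T; 34:L/A; 40:N/M; 43:T/N.
34 of the 45 comparable sites match, so the percent identity is 34/45 × 100 = 75.6%.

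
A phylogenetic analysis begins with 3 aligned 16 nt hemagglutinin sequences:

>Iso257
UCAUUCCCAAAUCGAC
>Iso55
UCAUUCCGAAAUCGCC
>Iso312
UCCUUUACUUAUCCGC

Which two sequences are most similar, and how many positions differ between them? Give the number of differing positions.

Pairwise Hamming distances:
  Iso257 vs Iso55: 2
  Iso257 vs Iso312: 7
  Iso55 vs Iso312: 8
The smallest is 2, between Iso257 and Iso55.

2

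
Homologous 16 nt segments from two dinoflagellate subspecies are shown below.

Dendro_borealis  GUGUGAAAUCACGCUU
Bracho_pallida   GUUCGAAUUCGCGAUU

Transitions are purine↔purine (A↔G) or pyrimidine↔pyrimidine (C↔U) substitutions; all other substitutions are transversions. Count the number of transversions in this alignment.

3

Mismatches occur at site 3 (G↔U, transversion), site 4 (U↔C, transition), site 8 (A↔U, transversion), site 11 (A↔G, transition), site 14 (C↔A, transversion).
Of the 5 differences, 2 transitions and 3 transversions, so the answer is 3.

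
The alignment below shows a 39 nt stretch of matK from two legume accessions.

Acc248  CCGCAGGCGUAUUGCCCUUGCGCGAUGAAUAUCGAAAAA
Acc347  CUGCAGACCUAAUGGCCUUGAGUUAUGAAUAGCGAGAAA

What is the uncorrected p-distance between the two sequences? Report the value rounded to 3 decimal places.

Differing sites — 2:C/U; 7:G/A; 9:G/C; 12:U/A; 15:C/G; 21:C/A; 23:C/U; 24:G/U; 32:U/G; 36:A/G.
There are 10 differences over 39 sites, so p = 10/39 = 0.256.

0.256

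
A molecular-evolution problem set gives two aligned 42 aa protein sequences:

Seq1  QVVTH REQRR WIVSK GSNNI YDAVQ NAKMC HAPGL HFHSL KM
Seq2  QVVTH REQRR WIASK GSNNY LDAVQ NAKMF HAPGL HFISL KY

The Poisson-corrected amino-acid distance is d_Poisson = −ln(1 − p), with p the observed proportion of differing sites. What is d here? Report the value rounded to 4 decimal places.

0.1542

Differing sites — 13:V/A; 20:I/Y; 21:Y/L; 30:C/F; 38:H/I; 42:M/Y.
p = 6/42 = 0.142857.
d = −ln(1 − 0.142857) = −ln(0.857143) = 0.1542.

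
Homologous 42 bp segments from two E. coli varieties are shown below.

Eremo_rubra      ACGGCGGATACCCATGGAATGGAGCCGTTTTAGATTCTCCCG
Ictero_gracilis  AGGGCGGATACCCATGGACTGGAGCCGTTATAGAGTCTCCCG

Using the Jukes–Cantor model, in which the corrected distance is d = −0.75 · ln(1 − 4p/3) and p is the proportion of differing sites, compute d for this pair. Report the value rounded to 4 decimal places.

0.1019

Differing sites — 2:C/G; 19:A/C; 30:T/A; 35:T/G.
p = 4/42 = 0.095238.
d = −0.75 · ln(1 − (4/3)·0.095238) = −0.75 · ln(0.873016) = −0.75 · (-0.135801) = 0.1019.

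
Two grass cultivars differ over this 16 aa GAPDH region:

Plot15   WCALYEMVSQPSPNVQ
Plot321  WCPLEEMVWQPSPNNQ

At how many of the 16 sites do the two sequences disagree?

4

Differing sites — 3:A/P; 5:Y/E; 9:S/W; 15:V/N.
That gives 4 mismatches out of 16 aligned sites, so the Hamming distance is 4.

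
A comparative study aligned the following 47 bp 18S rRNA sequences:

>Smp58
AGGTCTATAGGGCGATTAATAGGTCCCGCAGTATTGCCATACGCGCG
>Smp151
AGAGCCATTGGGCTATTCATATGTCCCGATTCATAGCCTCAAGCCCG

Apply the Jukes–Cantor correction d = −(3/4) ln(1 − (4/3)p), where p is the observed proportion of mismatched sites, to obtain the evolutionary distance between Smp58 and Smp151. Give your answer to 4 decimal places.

0.4537

Mismatches occur at site 3 (G→A), site 4 (T→G), site 6 (T→C), site 9 (A→T), site 14 (G→T), site 18 (A→C), site 22 (G→T), site 29 (C→A), site 30 (A→T), site 31 (G→T), site 32 (T→C), site 35 (T→A), site 39 (A→T), site 40 (T→C), site 42 (C→A), site 45 (G→C).
p = 16/47 = 0.340426.
d = −0.75 · ln(1 − (4/3)·0.340426) = −0.75 · ln(0.546099) = −0.75 · (-0.604955) = 0.4537.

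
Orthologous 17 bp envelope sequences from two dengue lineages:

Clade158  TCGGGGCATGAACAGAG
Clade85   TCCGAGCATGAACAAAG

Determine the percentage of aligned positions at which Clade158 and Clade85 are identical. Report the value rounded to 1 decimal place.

The sequences differ at positions 3 (G/C), 5 (G/A), 15 (G/A).
14 of the 17 sites match, so the percent identity is 14/17 × 100 = 82.4%.

82.4%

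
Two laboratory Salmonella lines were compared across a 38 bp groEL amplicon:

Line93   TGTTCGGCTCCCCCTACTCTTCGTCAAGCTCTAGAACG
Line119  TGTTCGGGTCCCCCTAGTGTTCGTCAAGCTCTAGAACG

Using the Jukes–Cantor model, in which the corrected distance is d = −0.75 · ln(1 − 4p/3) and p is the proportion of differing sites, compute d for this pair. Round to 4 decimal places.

Differing sites — 8:C/G; 17:C/G; 19:C/G.
p = 3/38 = 0.078947.
d = −0.75 · ln(1 − (4/3)·0.078947) = −0.75 · ln(0.894737) = −0.75 · (-0.111225) = 0.0834.

0.0834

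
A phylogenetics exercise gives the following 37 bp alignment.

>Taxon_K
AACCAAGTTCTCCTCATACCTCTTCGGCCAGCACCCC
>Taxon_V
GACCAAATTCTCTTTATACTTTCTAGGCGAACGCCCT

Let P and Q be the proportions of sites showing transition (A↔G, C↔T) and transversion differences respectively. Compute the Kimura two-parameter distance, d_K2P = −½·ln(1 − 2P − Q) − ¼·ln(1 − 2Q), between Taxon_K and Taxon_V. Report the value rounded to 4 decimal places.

Mismatches occur at site 1 (A↔G, transition), site 7 (G↔A, transition), site 13 (C↔T, transition), site 15 (C↔T, transition), site 20 (C↔T, transition), site 22 (C↔T, transition), site 23 (T↔C, transition), site 25 (C↔A, transversion), site 29 (C↔G, transversion), site 31 (G↔A, transition), site 33 (A↔G, transition), site 37 (C↔T, transition).
Of the 12 differences, 10 transitions and 2 transversions over 37 sites: P = 10/37 = 0.270270, Q = 2/37 = 0.054054.
d = −0.5·ln(0.405406) − 0.25·ln(0.891892) = −0.5·(-0.902866) − 0.25·(-0.114410) = 0.4800.

0.4800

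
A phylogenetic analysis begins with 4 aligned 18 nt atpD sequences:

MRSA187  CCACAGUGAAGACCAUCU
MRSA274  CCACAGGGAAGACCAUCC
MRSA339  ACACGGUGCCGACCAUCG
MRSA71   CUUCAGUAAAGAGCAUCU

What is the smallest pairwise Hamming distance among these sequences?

2

Pairwise Hamming distances:
  MRSA187 vs MRSA274: 2
  MRSA187 vs MRSA339: 5
  MRSA187 vs MRSA71: 4
  MRSA274 vs MRSA339: 6
  MRSA274 vs MRSA71: 6
  MRSA339 vs MRSA71: 9
The smallest is 2, between MRSA187 and MRSA274.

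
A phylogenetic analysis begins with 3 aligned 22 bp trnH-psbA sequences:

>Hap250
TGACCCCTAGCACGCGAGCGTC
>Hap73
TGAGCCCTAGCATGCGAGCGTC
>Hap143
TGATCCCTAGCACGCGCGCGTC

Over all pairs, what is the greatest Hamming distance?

3

Pairwise Hamming distances:
  Hap250 vs Hap73: 2
  Hap250 vs Hap143: 2
  Hap73 vs Hap143: 3
The largest is 3, between Hap73 and Hap143.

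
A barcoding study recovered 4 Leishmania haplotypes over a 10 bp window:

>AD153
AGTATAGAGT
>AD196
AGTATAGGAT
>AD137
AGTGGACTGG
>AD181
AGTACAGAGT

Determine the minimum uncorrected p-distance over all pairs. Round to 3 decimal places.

Pairwise Hamming distances:
  AD153 vs AD196: 2
  AD153 vs AD137: 5
  AD153 vs AD181: 1
  AD196 vs AD137: 6
  AD196 vs AD181: 3
  AD137 vs AD181: 5
The smallest is 1 mismatch, between AD153 and AD181; p = 1/10 = 0.100.

0.100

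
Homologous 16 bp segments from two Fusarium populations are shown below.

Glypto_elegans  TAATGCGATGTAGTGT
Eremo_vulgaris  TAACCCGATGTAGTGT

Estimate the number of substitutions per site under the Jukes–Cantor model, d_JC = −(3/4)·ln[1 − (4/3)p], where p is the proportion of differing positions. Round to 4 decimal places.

The sequences differ at positions 4 (T/C), 5 (G/C).
p = 2/16 = 0.125000.
d = −0.75 · ln(1 − (4/3)·0.125000) = −0.75 · ln(0.833333) = −0.75 · (-0.182322) = 0.1367.

0.1367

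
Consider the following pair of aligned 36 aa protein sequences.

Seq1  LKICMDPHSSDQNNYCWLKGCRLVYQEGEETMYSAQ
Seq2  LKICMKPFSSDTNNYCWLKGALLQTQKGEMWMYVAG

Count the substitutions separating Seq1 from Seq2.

The sequences differ at positions 6 (D/K), 8 (H/F), 12 (Q/T), 21 (C/A), 22 (R/L), 24 (V/Q), 25 (Y/T), 27 (E/K), 30 (E/M), 31 (T/W), 34 (S/V), 36 (Q/G).
That gives 12 mismatches out of 36 aligned sites, so the Hamming distance is 12.

12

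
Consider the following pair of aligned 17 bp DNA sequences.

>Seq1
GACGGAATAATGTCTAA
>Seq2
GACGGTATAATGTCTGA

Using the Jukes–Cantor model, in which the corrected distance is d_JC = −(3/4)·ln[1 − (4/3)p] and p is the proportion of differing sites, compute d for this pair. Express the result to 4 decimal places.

0.1280

Differing sites — 6:A/T; 16:A/G.
p = 2/17 = 0.117647.
d = −0.75 · ln(1 − (4/3)·0.117647) = −0.75 · ln(0.843137) = −0.75 · (-0.170626) = 0.1280.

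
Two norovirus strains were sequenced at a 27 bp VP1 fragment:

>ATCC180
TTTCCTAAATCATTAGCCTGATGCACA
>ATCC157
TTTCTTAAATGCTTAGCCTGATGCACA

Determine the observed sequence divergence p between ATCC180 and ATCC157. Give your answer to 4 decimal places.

Differing sites — 5:C/T; 11:C/G; 12:A/C.
There are 3 differences over 27 sites, so p = 3/27 = 0.1111.

0.1111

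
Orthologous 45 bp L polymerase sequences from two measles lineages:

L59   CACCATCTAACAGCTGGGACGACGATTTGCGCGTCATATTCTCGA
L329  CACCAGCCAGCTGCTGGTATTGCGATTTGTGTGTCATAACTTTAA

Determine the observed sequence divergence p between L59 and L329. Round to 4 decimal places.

0.3333

The sequences differ at positions 6 (T/G), 8 (T/C), 10 (A/G), 12 (A/T), 18 (G/T), 20 (C/T), 21 (G/T), 22 (A/G), 30 (C/T), 32 (C/T), 39 (T/A), 40 (T/C), 41 (C/T), 43 (C/T), 44 (G/A).
There are 15 differences over 45 sites, so p = 15/45 = 0.3333.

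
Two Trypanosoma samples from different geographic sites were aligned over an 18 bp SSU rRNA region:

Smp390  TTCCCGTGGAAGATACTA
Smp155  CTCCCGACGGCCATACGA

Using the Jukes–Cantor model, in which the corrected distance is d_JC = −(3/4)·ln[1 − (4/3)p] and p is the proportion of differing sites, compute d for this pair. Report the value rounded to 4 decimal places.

0.5482

Differing sites — 1:T/C; 7:T/A; 8:G/C; 10:A/G; 11:A/C; 12:G/C; 17:T/G.
p = 7/18 = 0.388889.
d = −0.75 · ln(1 − (4/3)·0.388889) = −0.75 · ln(0.481481) = −0.75 · (-0.730889) = 0.5482.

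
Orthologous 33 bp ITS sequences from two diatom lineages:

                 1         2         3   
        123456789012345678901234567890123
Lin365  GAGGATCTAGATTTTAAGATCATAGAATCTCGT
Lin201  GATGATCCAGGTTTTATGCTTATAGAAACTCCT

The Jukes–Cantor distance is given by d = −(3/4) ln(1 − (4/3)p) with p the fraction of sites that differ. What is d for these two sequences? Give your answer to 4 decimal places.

0.2928

The sequences differ at positions 3 (G/T), 8 (T/C), 11 (A/G), 17 (A/T), 19 (A/C), 21 (C/T), 28 (T/A), 32 (G/C).
p = 8/33 = 0.242424.
d = −0.75 · ln(1 − (4/3)·0.242424) = −0.75 · ln(0.676768) = −0.75 · (-0.390427) = 0.2928.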